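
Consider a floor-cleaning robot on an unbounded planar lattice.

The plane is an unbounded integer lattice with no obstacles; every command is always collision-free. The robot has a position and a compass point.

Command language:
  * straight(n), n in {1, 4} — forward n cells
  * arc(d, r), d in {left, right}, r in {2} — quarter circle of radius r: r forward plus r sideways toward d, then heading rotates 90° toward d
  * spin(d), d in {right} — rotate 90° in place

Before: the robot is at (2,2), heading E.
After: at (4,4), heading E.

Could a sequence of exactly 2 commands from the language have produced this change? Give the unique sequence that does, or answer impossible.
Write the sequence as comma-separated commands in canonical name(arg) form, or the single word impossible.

key: order matters: swapping arc(left, 2) and spin(right) lands elsewhere
begin: at (2,2), heading E
t=1 arc(left, 2) ⇒ at (4,4), heading N
t=2 spin(right) ⇒ at (4,4), heading E
no rival 2-sequence matches.

arc(left, 2), spin(right)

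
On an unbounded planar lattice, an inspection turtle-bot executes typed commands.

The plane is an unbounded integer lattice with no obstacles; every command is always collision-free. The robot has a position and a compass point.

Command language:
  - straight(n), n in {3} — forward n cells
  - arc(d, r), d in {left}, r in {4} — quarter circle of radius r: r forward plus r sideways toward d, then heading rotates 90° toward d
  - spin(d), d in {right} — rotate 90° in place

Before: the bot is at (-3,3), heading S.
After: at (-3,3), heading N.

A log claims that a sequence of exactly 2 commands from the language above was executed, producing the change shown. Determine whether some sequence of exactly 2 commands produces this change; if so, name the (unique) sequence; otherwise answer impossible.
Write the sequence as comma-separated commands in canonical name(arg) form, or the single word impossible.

spin(right), spin(right)

key: parked at (-3,3) the whole time — nothing moves the robot
begin: at (-3,3), heading S
1. spin(right) → at (-3,3), heading W
2. spin(right) → at (-3,3), heading N
all 9 alternatives checked — unique.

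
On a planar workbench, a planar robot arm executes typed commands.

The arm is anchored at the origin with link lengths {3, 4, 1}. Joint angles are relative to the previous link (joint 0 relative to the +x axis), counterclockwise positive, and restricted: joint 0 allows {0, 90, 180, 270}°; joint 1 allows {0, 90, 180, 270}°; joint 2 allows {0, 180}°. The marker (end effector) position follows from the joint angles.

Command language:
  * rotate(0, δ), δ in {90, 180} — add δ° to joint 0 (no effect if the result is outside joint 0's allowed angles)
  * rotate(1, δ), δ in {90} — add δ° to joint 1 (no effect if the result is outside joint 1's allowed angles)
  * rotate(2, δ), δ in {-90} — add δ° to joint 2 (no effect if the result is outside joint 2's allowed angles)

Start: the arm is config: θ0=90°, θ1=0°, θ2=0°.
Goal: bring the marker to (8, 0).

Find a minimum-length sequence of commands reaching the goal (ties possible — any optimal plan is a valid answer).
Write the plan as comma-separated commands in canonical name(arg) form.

initial: config: θ0=90°, θ1=0°, θ2=0°
[1] after rotate(0, 90): config: θ0=180°, θ1=0°, θ2=0°
[2] after rotate(0, 180): config: θ0=0°, θ1=0°, θ2=0°
nothing shorter than 2 reaches the goal.

rotate(0, 90), rotate(0, 180)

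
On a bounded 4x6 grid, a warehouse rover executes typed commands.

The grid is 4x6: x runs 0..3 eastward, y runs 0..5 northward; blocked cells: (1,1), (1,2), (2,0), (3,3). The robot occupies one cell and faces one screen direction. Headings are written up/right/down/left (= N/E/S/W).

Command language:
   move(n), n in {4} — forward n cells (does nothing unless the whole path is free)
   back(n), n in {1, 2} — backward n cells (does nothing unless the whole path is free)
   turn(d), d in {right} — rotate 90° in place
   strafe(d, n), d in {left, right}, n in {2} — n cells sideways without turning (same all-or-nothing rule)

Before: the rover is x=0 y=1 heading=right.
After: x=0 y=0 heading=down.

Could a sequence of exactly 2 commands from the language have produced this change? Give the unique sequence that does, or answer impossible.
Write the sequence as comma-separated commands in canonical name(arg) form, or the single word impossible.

no 2-step route produces this change.

impossible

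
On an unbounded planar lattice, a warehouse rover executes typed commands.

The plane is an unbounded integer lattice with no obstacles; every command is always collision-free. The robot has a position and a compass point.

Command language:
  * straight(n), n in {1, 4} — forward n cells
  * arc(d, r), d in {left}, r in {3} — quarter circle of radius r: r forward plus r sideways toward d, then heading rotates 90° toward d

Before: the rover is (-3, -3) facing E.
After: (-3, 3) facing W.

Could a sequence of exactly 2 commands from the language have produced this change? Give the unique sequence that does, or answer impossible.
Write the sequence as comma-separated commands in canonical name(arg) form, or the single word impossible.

arc(left, 3), arc(left, 3)

key: cell and facing (now W) both changed — the 2 commands mix motion and turning
begin: (-3, -3) facing E
1. arc(left, 3) → (0, 0) facing N
2. arc(left, 3) → (-3, 3) facing W
all 9 alternatives checked — unique.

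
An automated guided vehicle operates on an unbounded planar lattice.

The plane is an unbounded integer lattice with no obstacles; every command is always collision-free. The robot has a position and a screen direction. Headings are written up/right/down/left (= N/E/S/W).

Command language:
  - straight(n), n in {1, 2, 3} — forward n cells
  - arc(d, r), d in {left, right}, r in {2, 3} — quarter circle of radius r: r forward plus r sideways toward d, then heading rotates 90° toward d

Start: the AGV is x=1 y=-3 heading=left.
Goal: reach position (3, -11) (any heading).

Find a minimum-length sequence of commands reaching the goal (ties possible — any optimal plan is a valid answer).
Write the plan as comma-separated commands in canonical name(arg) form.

arc(left, 3), arc(left, 2), arc(right, 3)

t0: x=1 y=-3 heading=left
1. arc(left, 3) → x=-2 y=-6 heading=down
2. arc(left, 2) → x=0 y=-8 heading=right
3. arc(right, 3) → x=3 y=-11 heading=down
no 2-step plan works, so 3 is optimal.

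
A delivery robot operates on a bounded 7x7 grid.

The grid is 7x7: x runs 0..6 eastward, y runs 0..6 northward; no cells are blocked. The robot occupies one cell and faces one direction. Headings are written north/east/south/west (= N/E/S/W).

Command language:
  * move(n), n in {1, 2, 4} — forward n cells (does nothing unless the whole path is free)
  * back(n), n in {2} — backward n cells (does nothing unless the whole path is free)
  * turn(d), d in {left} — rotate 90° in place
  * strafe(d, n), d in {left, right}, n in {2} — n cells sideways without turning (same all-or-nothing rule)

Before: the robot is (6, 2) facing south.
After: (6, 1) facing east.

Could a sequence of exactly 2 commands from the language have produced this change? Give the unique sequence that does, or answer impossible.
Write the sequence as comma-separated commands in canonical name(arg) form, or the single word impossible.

move(1), turn(left)

key: running turn(left) before move(1) would end elsewhere — order is forced
t0: (6, 2) facing south
t=1 move(1) ⇒ (6, 1) facing south
t=2 turn(left) ⇒ (6, 1) facing east
no rival 2-sequence matches.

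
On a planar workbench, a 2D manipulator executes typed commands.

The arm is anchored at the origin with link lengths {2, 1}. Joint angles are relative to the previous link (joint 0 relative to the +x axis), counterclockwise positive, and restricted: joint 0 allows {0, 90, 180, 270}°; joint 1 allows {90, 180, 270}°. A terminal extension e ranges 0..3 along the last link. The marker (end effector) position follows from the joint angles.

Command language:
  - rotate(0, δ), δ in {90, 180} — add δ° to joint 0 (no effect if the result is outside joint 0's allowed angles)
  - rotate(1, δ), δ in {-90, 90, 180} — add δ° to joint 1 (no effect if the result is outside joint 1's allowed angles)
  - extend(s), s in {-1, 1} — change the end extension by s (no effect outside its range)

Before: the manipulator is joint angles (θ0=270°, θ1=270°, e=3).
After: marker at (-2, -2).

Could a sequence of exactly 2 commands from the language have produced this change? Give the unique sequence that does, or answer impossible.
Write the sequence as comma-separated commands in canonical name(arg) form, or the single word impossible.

extend(-1), extend(-1)

t0: joint angles (θ0=270°, θ1=270°, e=3)
1. extend(-1) → joint angles (θ0=270°, θ1=270°, e=2)
2. extend(-1) → joint angles (θ0=270°, θ1=270°, e=1)
all 49 alternatives checked — unique.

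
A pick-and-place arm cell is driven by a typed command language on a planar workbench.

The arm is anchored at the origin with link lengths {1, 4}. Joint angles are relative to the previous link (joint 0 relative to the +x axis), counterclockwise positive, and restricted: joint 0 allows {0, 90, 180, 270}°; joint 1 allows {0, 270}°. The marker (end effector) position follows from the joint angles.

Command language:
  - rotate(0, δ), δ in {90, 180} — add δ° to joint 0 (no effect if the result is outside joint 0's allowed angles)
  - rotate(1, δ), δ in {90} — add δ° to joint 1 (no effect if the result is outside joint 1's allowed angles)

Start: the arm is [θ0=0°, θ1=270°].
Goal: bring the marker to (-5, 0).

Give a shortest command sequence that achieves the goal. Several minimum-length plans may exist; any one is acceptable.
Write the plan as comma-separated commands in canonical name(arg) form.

begin: [θ0=0°, θ1=270°]
[1] after rotate(0, 180): [θ0=180°, θ1=270°]
[2] after rotate(1, 90): [θ0=180°, θ1=0°]
minimal: 2 command(s), checked below 2.

rotate(0, 180), rotate(1, 90)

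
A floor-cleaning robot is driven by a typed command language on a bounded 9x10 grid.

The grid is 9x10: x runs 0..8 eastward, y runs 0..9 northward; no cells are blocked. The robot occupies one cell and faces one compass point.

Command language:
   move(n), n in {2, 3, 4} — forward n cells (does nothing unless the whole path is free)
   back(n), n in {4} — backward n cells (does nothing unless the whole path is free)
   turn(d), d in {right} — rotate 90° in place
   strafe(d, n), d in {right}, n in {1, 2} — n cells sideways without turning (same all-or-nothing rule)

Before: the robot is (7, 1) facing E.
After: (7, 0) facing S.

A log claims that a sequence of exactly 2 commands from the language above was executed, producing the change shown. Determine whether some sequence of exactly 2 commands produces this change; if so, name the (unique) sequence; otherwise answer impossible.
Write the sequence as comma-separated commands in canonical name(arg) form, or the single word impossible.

key: position moved to (7,0) AND the heading swung to S — translation plus rotation needed
initial: (7, 1) facing E
1. strafe(right, 1) → (7, 0) facing E
2. turn(right) → (7, 0) facing S
uniquely the one of 49 2-step routes that fits.

strafe(right, 1), turn(right)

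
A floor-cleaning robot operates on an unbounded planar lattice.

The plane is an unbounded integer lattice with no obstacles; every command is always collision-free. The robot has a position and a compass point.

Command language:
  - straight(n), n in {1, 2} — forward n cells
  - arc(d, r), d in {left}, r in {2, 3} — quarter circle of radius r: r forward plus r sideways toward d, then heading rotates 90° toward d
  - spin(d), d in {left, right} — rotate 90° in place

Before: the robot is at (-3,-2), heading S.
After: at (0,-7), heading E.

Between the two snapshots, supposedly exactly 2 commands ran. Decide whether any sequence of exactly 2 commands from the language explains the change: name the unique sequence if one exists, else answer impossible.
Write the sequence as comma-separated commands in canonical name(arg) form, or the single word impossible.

straight(2), arc(left, 3)

key: position moved to (0,-7) AND the heading swung to E — translation plus rotation needed
start: at (-3,-2), heading S
t=1 straight(2) ⇒ at (-3,-4), heading S
t=2 arc(left, 3) ⇒ at (0,-7), heading E
all 36 alternatives checked — unique.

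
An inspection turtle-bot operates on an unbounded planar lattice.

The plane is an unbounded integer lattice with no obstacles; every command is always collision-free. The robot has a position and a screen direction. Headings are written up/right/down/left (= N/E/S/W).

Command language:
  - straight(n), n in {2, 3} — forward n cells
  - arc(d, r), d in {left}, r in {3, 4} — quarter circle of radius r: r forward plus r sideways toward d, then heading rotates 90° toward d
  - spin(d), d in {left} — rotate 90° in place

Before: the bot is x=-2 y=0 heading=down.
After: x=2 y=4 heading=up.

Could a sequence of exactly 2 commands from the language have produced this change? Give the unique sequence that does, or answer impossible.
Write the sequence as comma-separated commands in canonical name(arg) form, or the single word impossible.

spin(left), arc(left, 4)

key: position moved to (2,4) AND the heading swung to N — translation plus rotation needed
initial: x=-2 y=0 heading=down
[1] after spin(left): x=-2 y=0 heading=right
[2] after arc(left, 4): x=2 y=4 heading=up
uniquely the one of 25 2-step routes that fits.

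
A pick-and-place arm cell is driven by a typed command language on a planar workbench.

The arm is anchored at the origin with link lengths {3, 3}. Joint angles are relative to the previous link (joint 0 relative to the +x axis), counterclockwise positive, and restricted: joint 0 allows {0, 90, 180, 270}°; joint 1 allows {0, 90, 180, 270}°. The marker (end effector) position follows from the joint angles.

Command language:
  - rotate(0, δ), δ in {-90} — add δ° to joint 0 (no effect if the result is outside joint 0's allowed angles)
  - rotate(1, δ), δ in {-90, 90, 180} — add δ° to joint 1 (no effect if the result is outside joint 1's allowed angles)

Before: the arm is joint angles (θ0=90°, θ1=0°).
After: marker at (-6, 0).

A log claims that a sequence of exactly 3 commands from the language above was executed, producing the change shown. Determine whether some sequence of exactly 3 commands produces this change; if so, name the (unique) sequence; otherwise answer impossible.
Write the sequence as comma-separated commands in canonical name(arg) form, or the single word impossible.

initial: joint angles (θ0=90°, θ1=0°)
1. rotate(0, -90) → joint angles (θ0=0°, θ1=0°)
2. rotate(0, -90) → joint angles (θ0=270°, θ1=0°)
3. rotate(0, -90) → joint angles (θ0=180°, θ1=0°)
all 64 alternatives checked — unique.

rotate(0, -90), rotate(0, -90), rotate(0, -90)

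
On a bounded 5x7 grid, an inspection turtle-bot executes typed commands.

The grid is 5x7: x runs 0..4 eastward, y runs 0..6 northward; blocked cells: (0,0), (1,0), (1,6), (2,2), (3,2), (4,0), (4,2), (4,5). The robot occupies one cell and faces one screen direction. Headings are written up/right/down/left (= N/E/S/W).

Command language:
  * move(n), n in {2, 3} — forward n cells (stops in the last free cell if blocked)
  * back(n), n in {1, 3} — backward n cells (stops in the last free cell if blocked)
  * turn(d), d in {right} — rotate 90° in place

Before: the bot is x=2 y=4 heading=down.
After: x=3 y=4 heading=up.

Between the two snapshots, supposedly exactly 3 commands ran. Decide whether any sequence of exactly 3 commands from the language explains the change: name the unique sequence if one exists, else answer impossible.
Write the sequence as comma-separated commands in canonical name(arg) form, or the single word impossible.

key: cell and facing (now N) both changed — the 3 commands mix motion and turning
begin: x=2 y=4 heading=down
1. turn(right) → x=2 y=4 heading=left
2. back(1) → x=3 y=4 heading=left
3. turn(right) → x=3 y=4 heading=up
no rival 3-sequence matches.

turn(right), back(1), turn(right)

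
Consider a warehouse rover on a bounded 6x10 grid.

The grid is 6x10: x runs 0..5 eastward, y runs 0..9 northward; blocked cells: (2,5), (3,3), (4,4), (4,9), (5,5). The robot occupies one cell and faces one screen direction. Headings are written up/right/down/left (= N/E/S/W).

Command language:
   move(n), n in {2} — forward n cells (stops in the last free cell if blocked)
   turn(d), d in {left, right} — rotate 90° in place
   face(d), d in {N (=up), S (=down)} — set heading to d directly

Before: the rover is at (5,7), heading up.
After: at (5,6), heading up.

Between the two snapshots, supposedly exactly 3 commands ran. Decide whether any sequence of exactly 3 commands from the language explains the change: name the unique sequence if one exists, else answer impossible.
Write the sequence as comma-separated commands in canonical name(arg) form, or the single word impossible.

key: move(2) is stopped early by the blocked cell at (5,5)
initial: at (5,7), heading up
1. face(S) → at (5,7), heading down
2. move(2) → at (5,6), heading down
3. face(N) → at (5,6), heading up
uniquely the one of 125 3-step routes that fits.

face(S), move(2), face(N)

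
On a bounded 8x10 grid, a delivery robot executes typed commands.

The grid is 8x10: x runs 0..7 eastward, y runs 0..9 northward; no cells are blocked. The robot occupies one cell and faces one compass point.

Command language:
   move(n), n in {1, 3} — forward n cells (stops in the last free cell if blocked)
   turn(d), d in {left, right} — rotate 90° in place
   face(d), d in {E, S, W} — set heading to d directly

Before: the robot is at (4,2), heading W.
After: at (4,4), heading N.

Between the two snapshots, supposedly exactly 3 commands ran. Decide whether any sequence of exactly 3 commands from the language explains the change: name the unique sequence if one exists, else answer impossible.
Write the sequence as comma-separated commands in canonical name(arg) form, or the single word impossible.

key: cell and facing (now N) both changed — the 3 commands mix motion and turning
from: at (4,2), heading W
[1] after turn(right): at (4,2), heading N
[2] after move(1): at (4,3), heading N
[3] after move(1): at (4,4), heading N
uniquely the one of 343 3-step routes that fits.

turn(right), move(1), move(1)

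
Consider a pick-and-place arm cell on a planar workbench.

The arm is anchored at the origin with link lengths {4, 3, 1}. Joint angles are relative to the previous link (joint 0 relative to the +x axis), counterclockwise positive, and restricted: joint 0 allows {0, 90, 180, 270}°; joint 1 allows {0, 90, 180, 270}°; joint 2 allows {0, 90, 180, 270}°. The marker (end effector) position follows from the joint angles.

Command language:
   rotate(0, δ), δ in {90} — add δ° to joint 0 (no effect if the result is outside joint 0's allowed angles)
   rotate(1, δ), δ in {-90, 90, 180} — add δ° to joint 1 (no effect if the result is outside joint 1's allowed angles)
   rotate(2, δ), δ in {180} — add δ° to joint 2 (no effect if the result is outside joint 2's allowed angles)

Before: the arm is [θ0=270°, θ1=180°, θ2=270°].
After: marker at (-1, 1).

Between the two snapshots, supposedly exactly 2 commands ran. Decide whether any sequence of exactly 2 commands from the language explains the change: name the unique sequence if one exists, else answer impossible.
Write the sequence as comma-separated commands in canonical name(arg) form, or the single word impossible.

rotate(0, 90), rotate(0, 90)

from: [θ0=270°, θ1=180°, θ2=270°]
step 1 (rotate(0, 90)): [θ0=0°, θ1=180°, θ2=270°]
step 2 (rotate(0, 90)): [θ0=90°, θ1=180°, θ2=270°]
no other 2-command option fits: unique.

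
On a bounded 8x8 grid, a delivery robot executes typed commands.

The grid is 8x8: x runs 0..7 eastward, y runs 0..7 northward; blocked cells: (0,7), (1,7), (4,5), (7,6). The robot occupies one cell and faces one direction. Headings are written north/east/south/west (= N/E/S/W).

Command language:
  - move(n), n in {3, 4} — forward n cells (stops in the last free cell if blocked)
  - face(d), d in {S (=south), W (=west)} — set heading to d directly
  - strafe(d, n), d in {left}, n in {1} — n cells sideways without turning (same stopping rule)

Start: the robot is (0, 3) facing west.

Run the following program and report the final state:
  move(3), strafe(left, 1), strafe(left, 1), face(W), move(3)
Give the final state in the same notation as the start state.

from: (0, 3) facing west
step 1 (move(3)): (0, 3) facing west
step 2 (strafe(left, 1)): (0, 2) facing west
step 3 (strafe(left, 1)): (0, 1) facing west
step 4 (face(W)): (0, 1) facing west
step 5 (move(3)): (0, 1) facing west

(0, 1) facing west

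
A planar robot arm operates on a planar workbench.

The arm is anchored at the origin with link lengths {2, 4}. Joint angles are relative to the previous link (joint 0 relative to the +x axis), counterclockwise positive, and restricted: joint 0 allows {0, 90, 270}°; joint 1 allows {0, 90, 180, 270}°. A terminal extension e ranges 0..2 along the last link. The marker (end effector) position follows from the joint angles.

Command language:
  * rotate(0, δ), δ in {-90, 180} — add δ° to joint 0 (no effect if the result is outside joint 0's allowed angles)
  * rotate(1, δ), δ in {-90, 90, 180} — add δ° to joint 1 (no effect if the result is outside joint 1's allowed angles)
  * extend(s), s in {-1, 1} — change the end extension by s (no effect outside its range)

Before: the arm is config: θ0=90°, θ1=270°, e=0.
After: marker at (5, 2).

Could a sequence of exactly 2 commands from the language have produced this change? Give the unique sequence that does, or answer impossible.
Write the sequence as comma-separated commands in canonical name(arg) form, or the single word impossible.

key: running extend(1) before extend(-1) would end elsewhere — order is forced
from: config: θ0=90°, θ1=270°, e=0
1. extend(-1) → config: θ0=90°, θ1=270°, e=0
2. extend(1) → config: θ0=90°, θ1=270°, e=1
no rival 2-sequence matches.

extend(-1), extend(1)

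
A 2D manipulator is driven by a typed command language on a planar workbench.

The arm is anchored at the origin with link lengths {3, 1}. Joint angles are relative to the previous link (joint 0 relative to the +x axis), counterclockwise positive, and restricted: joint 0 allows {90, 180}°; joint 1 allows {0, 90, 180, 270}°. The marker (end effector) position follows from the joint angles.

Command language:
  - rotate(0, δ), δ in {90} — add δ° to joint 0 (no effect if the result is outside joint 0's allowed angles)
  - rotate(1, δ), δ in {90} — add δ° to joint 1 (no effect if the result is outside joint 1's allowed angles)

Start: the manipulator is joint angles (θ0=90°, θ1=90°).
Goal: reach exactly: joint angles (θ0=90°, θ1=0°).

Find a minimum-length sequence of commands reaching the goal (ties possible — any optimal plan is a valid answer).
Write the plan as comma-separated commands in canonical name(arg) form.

from: joint angles (θ0=90°, θ1=90°)
1. rotate(1, 90) → joint angles (θ0=90°, θ1=180°)
2. rotate(1, 90) → joint angles (θ0=90°, θ1=270°)
3. rotate(1, 90) → joint angles (θ0=90°, θ1=0°)
shorter routes all fall short; 3 is best.

rotate(1, 90), rotate(1, 90), rotate(1, 90)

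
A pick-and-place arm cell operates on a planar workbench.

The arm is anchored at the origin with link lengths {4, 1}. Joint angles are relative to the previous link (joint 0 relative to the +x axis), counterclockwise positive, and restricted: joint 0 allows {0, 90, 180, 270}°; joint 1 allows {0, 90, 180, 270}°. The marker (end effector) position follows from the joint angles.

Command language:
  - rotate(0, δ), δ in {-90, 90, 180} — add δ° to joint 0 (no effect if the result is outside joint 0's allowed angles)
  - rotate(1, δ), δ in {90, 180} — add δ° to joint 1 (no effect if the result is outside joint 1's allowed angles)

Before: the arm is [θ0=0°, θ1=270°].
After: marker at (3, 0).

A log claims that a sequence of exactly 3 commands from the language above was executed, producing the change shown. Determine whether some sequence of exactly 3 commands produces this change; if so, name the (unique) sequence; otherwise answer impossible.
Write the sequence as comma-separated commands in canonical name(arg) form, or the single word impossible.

rotate(1, 90), rotate(1, 90), rotate(1, 90)

start: [θ0=0°, θ1=270°]
1. rotate(1, 90) → [θ0=0°, θ1=0°]
2. rotate(1, 90) → [θ0=0°, θ1=90°]
3. rotate(1, 90) → [θ0=0°, θ1=180°]
no rival 3-sequence matches.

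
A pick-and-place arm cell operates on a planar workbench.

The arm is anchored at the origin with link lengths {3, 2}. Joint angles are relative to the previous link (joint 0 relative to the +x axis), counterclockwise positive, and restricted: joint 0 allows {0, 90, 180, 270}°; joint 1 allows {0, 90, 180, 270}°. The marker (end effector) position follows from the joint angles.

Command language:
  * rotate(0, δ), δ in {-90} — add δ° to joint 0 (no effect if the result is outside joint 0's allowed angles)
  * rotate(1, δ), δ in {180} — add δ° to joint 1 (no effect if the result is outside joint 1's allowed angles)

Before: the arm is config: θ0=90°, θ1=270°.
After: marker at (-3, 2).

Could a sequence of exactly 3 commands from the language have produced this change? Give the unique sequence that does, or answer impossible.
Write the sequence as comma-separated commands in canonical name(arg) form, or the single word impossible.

start: config: θ0=90°, θ1=270°
step 1 (rotate(0, -90)): config: θ0=0°, θ1=270°
step 2 (rotate(0, -90)): config: θ0=270°, θ1=270°
step 3 (rotate(0, -90)): config: θ0=180°, θ1=270°
no rival 3-sequence matches.

rotate(0, -90), rotate(0, -90), rotate(0, -90)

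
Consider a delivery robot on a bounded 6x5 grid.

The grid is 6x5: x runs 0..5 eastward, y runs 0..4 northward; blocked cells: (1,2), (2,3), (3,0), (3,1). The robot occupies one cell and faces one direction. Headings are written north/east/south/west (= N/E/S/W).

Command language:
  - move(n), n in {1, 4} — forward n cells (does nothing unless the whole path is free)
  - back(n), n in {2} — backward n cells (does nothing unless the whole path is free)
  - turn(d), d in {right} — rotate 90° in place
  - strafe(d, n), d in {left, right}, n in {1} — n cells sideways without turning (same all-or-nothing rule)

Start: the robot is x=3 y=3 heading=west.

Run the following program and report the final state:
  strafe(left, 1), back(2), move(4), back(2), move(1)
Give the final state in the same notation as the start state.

t0: x=3 y=3 heading=west
step 1 (strafe(left, 1)): x=3 y=2 heading=west
step 2 (back(2)): x=5 y=2 heading=west
step 3 (move(4)): x=5 y=2 heading=west
step 4 (back(2)): x=5 y=2 heading=west
step 5 (move(1)): x=4 y=2 heading=west

x=4 y=2 heading=west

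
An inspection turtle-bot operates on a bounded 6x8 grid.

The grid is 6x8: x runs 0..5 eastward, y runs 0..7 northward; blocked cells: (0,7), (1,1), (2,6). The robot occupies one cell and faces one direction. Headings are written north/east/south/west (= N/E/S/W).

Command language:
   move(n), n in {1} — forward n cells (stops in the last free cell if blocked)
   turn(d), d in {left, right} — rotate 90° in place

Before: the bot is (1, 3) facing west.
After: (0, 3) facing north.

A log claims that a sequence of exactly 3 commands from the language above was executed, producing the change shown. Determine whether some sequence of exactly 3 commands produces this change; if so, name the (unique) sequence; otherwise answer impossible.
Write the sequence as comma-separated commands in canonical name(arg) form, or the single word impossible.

key: the second move(1) runs into the grid edge before its full distance
begin: (1, 3) facing west
[1] after move(1): (0, 3) facing west
[2] after move(1): (0, 3) facing west
[3] after turn(right): (0, 3) facing north
uniquely the one of 27 3-step routes that fits.

move(1), move(1), turn(right)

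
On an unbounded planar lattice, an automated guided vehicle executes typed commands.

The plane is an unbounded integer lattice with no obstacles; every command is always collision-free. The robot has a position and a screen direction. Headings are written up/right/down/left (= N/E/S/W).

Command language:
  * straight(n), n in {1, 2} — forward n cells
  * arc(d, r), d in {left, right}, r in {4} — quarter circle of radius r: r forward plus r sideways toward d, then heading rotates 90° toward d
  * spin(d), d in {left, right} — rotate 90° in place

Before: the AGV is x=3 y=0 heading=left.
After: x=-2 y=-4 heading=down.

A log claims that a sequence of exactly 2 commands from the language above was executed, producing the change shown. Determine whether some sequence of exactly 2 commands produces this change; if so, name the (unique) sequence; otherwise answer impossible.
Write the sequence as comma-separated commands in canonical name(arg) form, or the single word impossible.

key: cell and facing (now S) both changed — the 2 commands mix motion and turning
from: x=3 y=0 heading=left
1. straight(1) → x=2 y=0 heading=left
2. arc(left, 4) → x=-2 y=-4 heading=down
uniquely the one of 36 2-step routes that fits.

straight(1), arc(left, 4)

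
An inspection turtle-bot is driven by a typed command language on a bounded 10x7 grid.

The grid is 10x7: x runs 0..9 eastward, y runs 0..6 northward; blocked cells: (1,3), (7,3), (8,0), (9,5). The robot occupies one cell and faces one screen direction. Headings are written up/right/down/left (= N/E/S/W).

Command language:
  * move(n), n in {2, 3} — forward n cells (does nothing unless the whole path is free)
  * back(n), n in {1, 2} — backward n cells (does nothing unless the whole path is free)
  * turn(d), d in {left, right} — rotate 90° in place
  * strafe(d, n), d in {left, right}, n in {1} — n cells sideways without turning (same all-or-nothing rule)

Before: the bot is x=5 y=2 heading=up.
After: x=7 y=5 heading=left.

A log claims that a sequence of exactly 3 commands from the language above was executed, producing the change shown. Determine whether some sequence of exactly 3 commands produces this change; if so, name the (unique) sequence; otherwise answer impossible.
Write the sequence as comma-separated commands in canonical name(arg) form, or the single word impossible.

key: cell and facing (now W) both changed — the 3 commands mix motion and turning
start: x=5 y=2 heading=up
step 1 (move(3)): x=5 y=5 heading=up
step 2 (turn(left)): x=5 y=5 heading=left
step 3 (back(2)): x=7 y=5 heading=left
all 512 alternatives checked — unique.

move(3), turn(left), back(2)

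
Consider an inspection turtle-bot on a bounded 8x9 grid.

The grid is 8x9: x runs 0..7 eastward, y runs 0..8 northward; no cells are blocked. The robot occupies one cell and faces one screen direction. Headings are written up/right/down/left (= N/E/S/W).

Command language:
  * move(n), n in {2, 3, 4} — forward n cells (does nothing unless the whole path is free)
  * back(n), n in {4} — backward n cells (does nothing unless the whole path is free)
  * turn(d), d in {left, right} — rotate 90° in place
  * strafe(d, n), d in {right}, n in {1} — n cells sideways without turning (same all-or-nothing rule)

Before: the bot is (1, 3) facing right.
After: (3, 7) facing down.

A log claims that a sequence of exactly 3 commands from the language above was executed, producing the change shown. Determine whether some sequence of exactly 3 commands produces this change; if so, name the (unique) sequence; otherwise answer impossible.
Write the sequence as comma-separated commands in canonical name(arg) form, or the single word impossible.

key: cell and facing (now S) both changed — the 3 commands mix motion and turning
start: (1, 3) facing right
step 1 (move(2)): (3, 3) facing right
step 2 (turn(right)): (3, 3) facing down
step 3 (back(4)): (3, 7) facing down
no rival 3-sequence matches.

move(2), turn(right), back(4)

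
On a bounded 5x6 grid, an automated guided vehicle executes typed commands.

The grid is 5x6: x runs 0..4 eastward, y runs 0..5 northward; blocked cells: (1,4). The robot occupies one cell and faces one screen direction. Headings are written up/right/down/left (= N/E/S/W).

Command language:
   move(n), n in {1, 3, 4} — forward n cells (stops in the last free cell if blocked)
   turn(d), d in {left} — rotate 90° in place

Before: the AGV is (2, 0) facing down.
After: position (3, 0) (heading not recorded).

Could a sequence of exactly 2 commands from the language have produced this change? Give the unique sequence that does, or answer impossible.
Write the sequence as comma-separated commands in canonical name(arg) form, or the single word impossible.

key: running move(1) before turn(left) would end elsewhere — order is forced
begin: (2, 0) facing down
[1] after turn(left): (2, 0) facing right
[2] after move(1): (3, 0) facing right
all 16 alternatives checked — unique.

turn(left), move(1)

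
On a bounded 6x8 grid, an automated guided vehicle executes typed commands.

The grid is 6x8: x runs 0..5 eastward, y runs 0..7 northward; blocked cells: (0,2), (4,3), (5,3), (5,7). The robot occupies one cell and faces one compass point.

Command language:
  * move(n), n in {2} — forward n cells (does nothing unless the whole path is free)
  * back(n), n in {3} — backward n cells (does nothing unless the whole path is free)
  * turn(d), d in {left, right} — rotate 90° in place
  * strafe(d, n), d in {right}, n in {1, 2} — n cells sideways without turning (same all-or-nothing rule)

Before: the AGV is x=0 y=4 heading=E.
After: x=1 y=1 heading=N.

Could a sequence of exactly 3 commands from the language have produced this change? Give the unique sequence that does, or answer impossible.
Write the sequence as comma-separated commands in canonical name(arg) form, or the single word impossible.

key: order matters: swapping turn(left) and back(3) lands elsewhere
initial: x=0 y=4 heading=E
1. turn(left) → x=0 y=4 heading=N
2. strafe(right, 1) → x=1 y=4 heading=N
3. back(3) → x=1 y=1 heading=N
no rival 3-sequence matches.

turn(left), strafe(right, 1), back(3)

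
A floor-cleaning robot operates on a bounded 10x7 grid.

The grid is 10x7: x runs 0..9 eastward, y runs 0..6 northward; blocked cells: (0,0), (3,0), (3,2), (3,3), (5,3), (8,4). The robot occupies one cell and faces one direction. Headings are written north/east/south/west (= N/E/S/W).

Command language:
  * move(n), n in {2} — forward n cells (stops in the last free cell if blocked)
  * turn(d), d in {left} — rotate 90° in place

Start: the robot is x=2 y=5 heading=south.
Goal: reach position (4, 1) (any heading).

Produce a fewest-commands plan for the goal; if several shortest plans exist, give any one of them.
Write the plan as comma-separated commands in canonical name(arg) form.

begin: x=2 y=5 heading=south
step 1 (move(2)): x=2 y=3 heading=south
step 2 (move(2)): x=2 y=1 heading=south
step 3 (turn(left)): x=2 y=1 heading=east
step 4 (move(2)): x=4 y=1 heading=east
nothing shorter than 4 reaches the goal.

move(2), move(2), turn(left), move(2)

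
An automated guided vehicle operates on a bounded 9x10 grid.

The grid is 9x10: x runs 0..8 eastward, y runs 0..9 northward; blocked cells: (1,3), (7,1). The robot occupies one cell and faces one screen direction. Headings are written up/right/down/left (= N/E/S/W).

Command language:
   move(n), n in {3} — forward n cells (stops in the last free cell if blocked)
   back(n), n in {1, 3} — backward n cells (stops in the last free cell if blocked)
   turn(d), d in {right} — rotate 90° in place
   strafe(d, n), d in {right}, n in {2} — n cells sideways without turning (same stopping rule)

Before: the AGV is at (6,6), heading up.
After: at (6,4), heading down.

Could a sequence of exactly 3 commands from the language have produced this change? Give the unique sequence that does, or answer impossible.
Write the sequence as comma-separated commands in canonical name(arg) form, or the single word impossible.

key: cell and facing (now S) both changed — the 3 commands mix motion and turning
initial: at (6,6), heading up
t=1 turn(right) ⇒ at (6,6), heading right
t=2 strafe(right, 2) ⇒ at (6,4), heading right
t=3 turn(right) ⇒ at (6,4), heading down
no rival 3-sequence matches.

turn(right), strafe(right, 2), turn(right)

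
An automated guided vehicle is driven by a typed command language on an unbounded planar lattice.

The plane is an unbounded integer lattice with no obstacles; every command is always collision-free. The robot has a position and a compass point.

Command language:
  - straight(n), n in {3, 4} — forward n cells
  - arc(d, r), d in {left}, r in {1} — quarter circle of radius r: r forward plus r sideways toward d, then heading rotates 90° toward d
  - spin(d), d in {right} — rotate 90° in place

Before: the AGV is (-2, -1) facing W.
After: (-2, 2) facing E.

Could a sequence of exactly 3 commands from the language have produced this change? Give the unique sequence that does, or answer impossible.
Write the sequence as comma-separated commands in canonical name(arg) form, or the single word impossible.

spin(right), straight(3), spin(right)

key: cell and facing (now E) both changed — the 3 commands mix motion and turning
start: (-2, -1) facing W
t=1 spin(right) ⇒ (-2, -1) facing N
t=2 straight(3) ⇒ (-2, 2) facing N
t=3 spin(right) ⇒ (-2, 2) facing E
uniquely the one of 64 3-step routes that fits.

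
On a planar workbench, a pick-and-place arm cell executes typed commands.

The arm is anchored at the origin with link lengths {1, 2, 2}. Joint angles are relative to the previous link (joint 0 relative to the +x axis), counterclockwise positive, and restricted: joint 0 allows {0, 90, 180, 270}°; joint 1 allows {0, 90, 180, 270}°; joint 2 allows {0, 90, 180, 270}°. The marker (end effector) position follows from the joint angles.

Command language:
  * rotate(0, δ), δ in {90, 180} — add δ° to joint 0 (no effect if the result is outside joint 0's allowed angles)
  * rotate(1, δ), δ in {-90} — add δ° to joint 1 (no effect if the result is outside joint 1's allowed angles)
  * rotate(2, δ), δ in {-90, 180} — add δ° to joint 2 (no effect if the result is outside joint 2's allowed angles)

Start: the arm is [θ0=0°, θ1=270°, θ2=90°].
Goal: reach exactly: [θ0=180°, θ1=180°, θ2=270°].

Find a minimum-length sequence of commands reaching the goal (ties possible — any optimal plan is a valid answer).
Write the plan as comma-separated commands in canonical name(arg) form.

start: [θ0=0°, θ1=270°, θ2=90°]
step 1 (rotate(0, 180)): [θ0=180°, θ1=270°, θ2=90°]
step 2 (rotate(2, 180)): [θ0=180°, θ1=270°, θ2=270°]
step 3 (rotate(1, -90)): [θ0=180°, θ1=180°, θ2=270°]
no 2-step plan works, so 3 is optimal.

rotate(0, 180), rotate(2, 180), rotate(1, -90)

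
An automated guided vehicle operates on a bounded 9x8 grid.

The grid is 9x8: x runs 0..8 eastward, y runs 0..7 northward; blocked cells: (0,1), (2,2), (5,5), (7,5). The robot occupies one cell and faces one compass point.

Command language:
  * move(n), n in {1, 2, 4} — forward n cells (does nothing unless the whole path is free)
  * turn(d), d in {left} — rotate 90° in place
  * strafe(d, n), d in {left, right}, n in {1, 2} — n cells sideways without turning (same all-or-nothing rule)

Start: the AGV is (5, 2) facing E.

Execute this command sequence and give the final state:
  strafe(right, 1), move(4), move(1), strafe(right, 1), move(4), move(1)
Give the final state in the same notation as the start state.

(7, 0) facing E

initial: (5, 2) facing E
[1] after strafe(right, 1): (5, 1) facing E
[2] after move(4): (5, 1) facing E
[3] after move(1): (6, 1) facing E
[4] after strafe(right, 1): (6, 0) facing E
[5] after move(4): (6, 0) facing E
[6] after move(1): (7, 0) facing E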